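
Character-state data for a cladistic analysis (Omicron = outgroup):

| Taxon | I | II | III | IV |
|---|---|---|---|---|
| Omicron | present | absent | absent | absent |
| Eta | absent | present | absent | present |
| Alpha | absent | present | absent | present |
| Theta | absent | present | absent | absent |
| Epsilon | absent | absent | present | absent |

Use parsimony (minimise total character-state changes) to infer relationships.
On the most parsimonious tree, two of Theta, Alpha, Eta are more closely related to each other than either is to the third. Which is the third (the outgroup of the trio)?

Character polarity is set by the outgroup: the derived state is whichever differs from the outgroup's state, so for I the derived state is 'absent', and for the remaining characters it is 'present'.
I (derived state 'absent') is shared by all ingroup taxa — unites the whole ingroup.
Only Alpha, Eta, and Theta show the derived state 'present' for II, supporting them as a clade.
III: derived state 'present' in Epsilon only — an autapomorphy, so it tells us nothing about relationships among taxa.
IV (derived state 'present') is shared by Alpha and Eta — a synapomorphy uniting that clade.
Most parsimonious ingroup topology: (((Eta,Alpha),Theta),Epsilon).
Eta and Alpha share a more recent common ancestor with each other than either does with Theta, so Theta is the least closely related of the three.

Theta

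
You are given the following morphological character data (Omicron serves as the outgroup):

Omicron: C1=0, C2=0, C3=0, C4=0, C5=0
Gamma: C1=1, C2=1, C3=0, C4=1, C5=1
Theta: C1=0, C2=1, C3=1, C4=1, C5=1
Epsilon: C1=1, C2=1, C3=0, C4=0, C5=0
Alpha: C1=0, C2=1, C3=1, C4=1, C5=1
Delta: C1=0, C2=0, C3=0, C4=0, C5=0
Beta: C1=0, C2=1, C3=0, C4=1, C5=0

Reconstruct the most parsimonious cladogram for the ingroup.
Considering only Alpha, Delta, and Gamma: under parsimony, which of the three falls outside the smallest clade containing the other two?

The outgroup has state '0' for every character, so '1' is the derived state throughout.
C1 groups Epsilon and Gamma, which is incompatible with the clades supported by the remaining characters; treating it as convergent (homoplasy) costs fewer steps than any alternative tree.
C2: derived state '1' in Alpha, Beta, Epsilon, Gamma, and Theta only — synapomorphy for {Alpha, Beta, Epsilon, Gamma, Theta}.
C3: derived state '1' in Alpha and Theta only — synapomorphy for {Alpha, Theta}.
C4 (derived state '1') is shared by Alpha, Beta, Gamma, and Theta — a synapomorphy uniting that clade.
C5: derived state '1' in Alpha, Gamma, and Theta only — synapomorphy for {Alpha, Gamma, Theta}.
Most parsimonious ingroup topology: ((((Gamma,(Theta,Alpha)),Beta),Epsilon),Delta).
Gamma and Alpha share a more recent common ancestor with each other than either does with Delta, so Delta is the least closely related of the three.

Delta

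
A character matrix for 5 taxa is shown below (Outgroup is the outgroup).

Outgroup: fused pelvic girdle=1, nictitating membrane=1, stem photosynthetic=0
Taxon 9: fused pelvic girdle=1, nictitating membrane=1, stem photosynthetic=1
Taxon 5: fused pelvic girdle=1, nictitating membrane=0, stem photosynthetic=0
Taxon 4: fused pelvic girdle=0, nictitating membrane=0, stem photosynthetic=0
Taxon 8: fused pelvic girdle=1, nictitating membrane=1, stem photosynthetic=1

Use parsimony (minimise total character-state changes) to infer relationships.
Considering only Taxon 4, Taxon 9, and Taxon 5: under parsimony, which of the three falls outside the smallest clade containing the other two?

Taxon 9

Character polarity is set by the outgroup: the derived state is whichever differs from the outgroup's state, so for fused pelvic girdle, nictitating membrane the derived state is '0', and for the remaining characters it is '1'.
fused pelvic girdle: derived state '0' in Taxon 4 only — an autapomorphy, so it tells us nothing about relationships among taxa.
nictitating membrane: derived state '0' in Taxon 4 and Taxon 5 only — synapomorphy for {Taxon 4, Taxon 5}.
Only Taxon 8 and Taxon 9 show the derived state '1' for stem photosynthetic, supporting them as a clade.
Most parsimonious ingroup topology: ((Taxon 8,Taxon 9),(Taxon 4,Taxon 5)).
Taxon 4 and Taxon 5 share a more recent common ancestor with each other than either does with Taxon 9, so Taxon 9 is the least closely related of the three.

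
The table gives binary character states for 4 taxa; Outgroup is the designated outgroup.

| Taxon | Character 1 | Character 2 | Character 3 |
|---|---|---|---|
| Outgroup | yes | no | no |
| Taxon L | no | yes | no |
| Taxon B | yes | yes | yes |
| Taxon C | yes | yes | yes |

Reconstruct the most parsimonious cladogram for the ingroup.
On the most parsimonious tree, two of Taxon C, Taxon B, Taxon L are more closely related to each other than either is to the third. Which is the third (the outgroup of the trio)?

Character polarity is set by the outgroup: the derived state is whichever differs from the outgroup's state, so for Character 1 the derived state is 'no', and for the remaining characters it is 'yes'.
Character 1: derived state 'no' in Taxon L only — an autapomorphy, so it tells us nothing about relationships among taxa.
Character 2 (derived state 'yes') is shared by all ingroup taxa — unites the whole ingroup.
Only Taxon B and Taxon C show the derived state 'yes' for Character 3, supporting them as a clade.
Most parsimonious ingroup topology: (Taxon L,(Taxon B,Taxon C)).
Taxon B and Taxon C share a more recent common ancestor with each other than either does with Taxon L, so Taxon L is the least closely related of the three.

Taxon L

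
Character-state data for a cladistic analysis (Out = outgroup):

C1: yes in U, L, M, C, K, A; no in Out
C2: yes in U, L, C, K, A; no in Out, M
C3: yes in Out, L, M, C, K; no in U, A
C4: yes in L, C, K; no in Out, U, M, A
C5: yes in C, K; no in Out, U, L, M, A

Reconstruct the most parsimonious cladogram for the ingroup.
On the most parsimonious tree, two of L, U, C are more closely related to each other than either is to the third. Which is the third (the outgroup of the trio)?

U

Character polarity is set by the outgroup: the derived state is whichever differs from the outgroup's state, so for C3 the derived state is 'no', and for the remaining characters it is 'yes'.
C1 (derived state 'yes') is shared by all ingroup taxa — unites the whole ingroup.
Only A, C, K, L, and U show the derived state 'yes' for C2, supporting them as a clade.
C3 (derived state 'no') is shared by A and U — a synapomorphy uniting that clade.
Only C, K, and L show the derived state 'yes' for C4, supporting them as a clade.
Only C and K show the derived state 'yes' for C5, supporting them as a clade.
Most parsimonious ingroup topology: (((U,A),(L,(C,K))),M).
L and C share a more recent common ancestor with each other than either does with U, so U is the least closely related of the three.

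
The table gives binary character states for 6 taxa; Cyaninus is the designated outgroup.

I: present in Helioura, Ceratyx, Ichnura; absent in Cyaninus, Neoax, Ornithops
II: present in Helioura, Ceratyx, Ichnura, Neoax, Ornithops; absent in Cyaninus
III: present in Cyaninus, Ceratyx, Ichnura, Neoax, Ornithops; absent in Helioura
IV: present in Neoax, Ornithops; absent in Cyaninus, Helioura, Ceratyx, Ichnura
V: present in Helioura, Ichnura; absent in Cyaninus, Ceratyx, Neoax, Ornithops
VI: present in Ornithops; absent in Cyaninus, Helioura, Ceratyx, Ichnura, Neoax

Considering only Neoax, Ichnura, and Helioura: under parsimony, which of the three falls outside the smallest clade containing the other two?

Neoax

Character polarity is set by the outgroup: the derived state is whichever differs from the outgroup's state, so for III the derived state is 'absent', and for the remaining characters it is 'present'.
I: derived state 'present' in Ceratyx, Helioura, and Ichnura only — synapomorphy for {Ceratyx, Helioura, Ichnura}.
II (derived state 'present') is shared by all ingroup taxa — unites the whole ingroup.
III (derived state 'absent') is unique to Helioura (autapomorphy; uninformative for grouping).
IV (derived state 'present') is shared by Neoax and Ornithops — a synapomorphy uniting that clade.
V (derived state 'present') is shared by Helioura and Ichnura — a synapomorphy uniting that clade.
VI: derived state 'present' in Ornithops only — an autapomorphy, so it tells us nothing about relationships among taxa.
Most parsimonious ingroup topology: (((Helioura,Ichnura),Ceratyx),(Neoax,Ornithops)).
Helioura and Ichnura share a more recent common ancestor with each other than either does with Neoax, so Neoax is the least closely related of the three.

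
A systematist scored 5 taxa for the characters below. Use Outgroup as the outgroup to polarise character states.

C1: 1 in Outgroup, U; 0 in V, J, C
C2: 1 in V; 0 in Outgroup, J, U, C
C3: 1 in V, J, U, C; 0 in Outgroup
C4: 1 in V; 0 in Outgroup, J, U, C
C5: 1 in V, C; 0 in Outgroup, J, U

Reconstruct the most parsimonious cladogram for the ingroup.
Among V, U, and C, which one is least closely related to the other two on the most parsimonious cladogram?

U

Character polarity is set by the outgroup: the derived state is whichever differs from the outgroup's state, so for C1 the derived state is '0', and for the remaining characters it is '1'.
C1: derived state '0' in C, J, and V only — synapomorphy for {C, J, V}.
C2: derived state '1' in V only — an autapomorphy, so it tells us nothing about relationships among taxa.
C3 (derived state '1') is shared by all ingroup taxa — unites the whole ingroup.
C4: derived state '1' in V only — an autapomorphy, so it tells us nothing about relationships among taxa.
C5 (derived state '1') is shared by C and V — a synapomorphy uniting that clade.
Most parsimonious ingroup topology: (((V,C),J),U).
C and V share a more recent common ancestor with each other than either does with U, so U is the least closely related of the three.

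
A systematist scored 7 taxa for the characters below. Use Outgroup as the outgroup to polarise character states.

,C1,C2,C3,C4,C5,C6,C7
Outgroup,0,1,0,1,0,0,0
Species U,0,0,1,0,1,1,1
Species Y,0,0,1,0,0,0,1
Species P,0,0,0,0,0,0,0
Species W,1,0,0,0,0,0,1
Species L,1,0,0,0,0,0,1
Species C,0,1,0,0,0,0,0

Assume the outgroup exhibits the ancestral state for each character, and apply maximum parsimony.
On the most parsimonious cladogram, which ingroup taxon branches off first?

Species C

Character polarity is set by the outgroup: the derived state is whichever differs from the outgroup's state, so for C2, C4 the derived state is '0', and for the remaining characters it is '1'.
Only Species L and Species W show the derived state '1' for C1, supporting them as a clade.
Only Species L, Species P, Species U, Species W, and Species Y show the derived state '0' for C2, supporting them as a clade.
C3: derived state '1' in Species U and Species Y only — synapomorphy for {Species U, Species Y}.
C4 (derived state '0') is shared by all ingroup taxa — unites the whole ingroup.
C5 (derived state '1') is unique to Species U (autapomorphy; uninformative for grouping).
C6: derived state '1' in Species U only — an autapomorphy, so it tells us nothing about relationships among taxa.
Only Species L, Species U, Species W, and Species Y show the derived state '1' for C7, supporting them as a clade.
Most parsimonious ingroup topology: ((((Species U,Species Y),(Species W,Species L)),Species P),Species C).
Species C is sister to the clade containing all other ingroup taxa, so it is the earliest-diverging (most basal) ingroup lineage.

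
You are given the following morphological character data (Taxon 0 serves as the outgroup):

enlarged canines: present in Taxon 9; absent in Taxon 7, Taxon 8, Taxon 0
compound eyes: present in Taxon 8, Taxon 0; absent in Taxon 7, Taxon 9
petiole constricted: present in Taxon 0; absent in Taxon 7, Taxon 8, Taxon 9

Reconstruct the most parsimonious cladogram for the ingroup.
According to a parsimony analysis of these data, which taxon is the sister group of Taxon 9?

Taxon 7

Character polarity is set by the outgroup: the derived state is whichever differs from the outgroup's state, so for compound eyes, petiole constricted the derived state is 'absent', and for the remaining characters it is 'present'.
enlarged canines: derived state 'present' in Taxon 9 only — an autapomorphy, so it tells us nothing about relationships among taxa.
compound eyes (derived state 'absent') is shared by Taxon 7 and Taxon 9 — a synapomorphy uniting that clade.
All ingroup taxa share the derived state 'absent' for petiole constricted; it defines the ingroup but does not resolve relationships within it.
Most parsimonious ingroup topology: ((Taxon 9,Taxon 7),Taxon 8).
Taxon 9 and Taxon 7 form a cherry on this tree, so they are sister taxa.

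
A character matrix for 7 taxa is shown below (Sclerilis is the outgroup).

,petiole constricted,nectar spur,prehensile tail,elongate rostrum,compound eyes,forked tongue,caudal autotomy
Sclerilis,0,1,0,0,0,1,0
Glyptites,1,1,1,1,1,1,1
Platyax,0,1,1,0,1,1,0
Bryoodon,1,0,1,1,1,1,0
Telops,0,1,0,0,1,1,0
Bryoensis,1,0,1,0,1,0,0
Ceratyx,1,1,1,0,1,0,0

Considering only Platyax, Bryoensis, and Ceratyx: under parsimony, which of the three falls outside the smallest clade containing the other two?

Character polarity is set by the outgroup: the derived state is whichever differs from the outgroup's state, so for nectar spur, forked tongue the derived state is '0', and for the remaining characters it is '1'.
Only Bryoensis, Bryoodon, Ceratyx, and Glyptites show the derived state '1' for petiole constricted, supporting them as a clade.
nectar spur groups Bryoensis and Bryoodon, which is incompatible with the clades supported by the remaining characters; treating it as convergent (homoplasy) costs fewer steps than any alternative tree.
prehensile tail: derived state '1' in Bryoensis, Bryoodon, Ceratyx, Glyptites, and Platyax only — synapomorphy for {Bryoensis, Bryoodon, Ceratyx, Glyptites, Platyax}.
elongate rostrum: derived state '1' in Bryoodon and Glyptites only — synapomorphy for {Bryoodon, Glyptites}.
compound eyes (derived state '1') is shared by all ingroup taxa — unites the whole ingroup.
forked tongue: derived state '0' in Bryoensis and Ceratyx only — synapomorphy for {Bryoensis, Ceratyx}.
caudal autotomy (derived state '1') is unique to Glyptites (autapomorphy; uninformative for grouping).
Most parsimonious ingroup topology: ((((Glyptites,Bryoodon),(Bryoensis,Ceratyx)),Platyax),Telops).
Bryoensis and Ceratyx share a more recent common ancestor with each other than either does with Platyax, so Platyax is the least closely related of the three.

Platyax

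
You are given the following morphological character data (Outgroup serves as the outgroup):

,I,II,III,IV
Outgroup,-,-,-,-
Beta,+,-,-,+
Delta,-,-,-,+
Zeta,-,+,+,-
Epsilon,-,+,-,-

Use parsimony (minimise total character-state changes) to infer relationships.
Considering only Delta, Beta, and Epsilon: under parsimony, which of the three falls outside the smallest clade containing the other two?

Epsilon

The outgroup has state '-' for every character, so '+' is the derived state throughout.
I (derived state '+') is unique to Beta (autapomorphy; uninformative for grouping).
II (derived state '+') is shared by Epsilon and Zeta — a synapomorphy uniting that clade.
III (derived state '+') is unique to Zeta (autapomorphy; uninformative for grouping).
Only Beta and Delta show the derived state '+' for IV, supporting them as a clade.
Most parsimonious ingroup topology: ((Beta,Delta),(Zeta,Epsilon)).
Delta and Beta share a more recent common ancestor with each other than either does with Epsilon, so Epsilon is the least closely related of the three.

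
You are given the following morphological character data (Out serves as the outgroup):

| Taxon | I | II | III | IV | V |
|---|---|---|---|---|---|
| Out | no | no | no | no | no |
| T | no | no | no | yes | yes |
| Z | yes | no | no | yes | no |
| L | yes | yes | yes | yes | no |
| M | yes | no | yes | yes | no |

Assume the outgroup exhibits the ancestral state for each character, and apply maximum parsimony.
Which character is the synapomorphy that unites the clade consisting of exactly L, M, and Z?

I

The outgroup has state 'no' for every character, so 'yes' is the derived state throughout.
Only L, M, and Z show the derived state 'yes' for I, supporting them as a clade.
II: derived state 'yes' in L only — an autapomorphy, so it tells us nothing about relationships among taxa.
Only L and M show the derived state 'yes' for III, supporting them as a clade.
IV (derived state 'yes') is shared by all ingroup taxa — unites the whole ingroup.
V: derived state 'yes' in T only — an autapomorphy, so it tells us nothing about relationships among taxa.
Most parsimonious ingroup topology: (T,(Z,(L,M))).
The clade {L, M, Z} is supported by I: its derived state 'yes' occurs in exactly those taxa and in no other taxon (including the outgroup).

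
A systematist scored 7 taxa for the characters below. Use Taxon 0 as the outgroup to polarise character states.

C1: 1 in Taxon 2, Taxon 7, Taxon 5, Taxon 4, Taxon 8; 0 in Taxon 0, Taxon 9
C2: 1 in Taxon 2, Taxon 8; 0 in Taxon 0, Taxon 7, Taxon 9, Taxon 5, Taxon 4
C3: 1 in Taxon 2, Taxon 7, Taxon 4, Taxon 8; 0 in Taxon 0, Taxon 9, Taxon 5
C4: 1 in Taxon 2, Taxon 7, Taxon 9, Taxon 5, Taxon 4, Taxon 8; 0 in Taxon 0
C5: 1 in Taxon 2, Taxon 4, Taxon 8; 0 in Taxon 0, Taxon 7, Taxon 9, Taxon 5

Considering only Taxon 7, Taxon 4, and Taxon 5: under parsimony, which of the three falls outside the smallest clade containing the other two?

The outgroup has state '0' for every character, so '1' is the derived state throughout.
Only Taxon 2, Taxon 4, Taxon 5, Taxon 7, and Taxon 8 show the derived state '1' for C1, supporting them as a clade.
C2: derived state '1' in Taxon 2 and Taxon 8 only — synapomorphy for {Taxon 2, Taxon 8}.
Only Taxon 2, Taxon 4, Taxon 7, and Taxon 8 show the derived state '1' for C3, supporting them as a clade.
All ingroup taxa share the derived state '1' for C4; it defines the ingroup but does not resolve relationships within it.
Only Taxon 2, Taxon 4, and Taxon 8 show the derived state '1' for C5, supporting them as a clade.
Most parsimonious ingroup topology: (((((Taxon 2,Taxon 8),Taxon 4),Taxon 7),Taxon 5),Taxon 9).
Taxon 4 and Taxon 7 share a more recent common ancestor with each other than either does with Taxon 5, so Taxon 5 is the least closely related of the three.

Taxon 5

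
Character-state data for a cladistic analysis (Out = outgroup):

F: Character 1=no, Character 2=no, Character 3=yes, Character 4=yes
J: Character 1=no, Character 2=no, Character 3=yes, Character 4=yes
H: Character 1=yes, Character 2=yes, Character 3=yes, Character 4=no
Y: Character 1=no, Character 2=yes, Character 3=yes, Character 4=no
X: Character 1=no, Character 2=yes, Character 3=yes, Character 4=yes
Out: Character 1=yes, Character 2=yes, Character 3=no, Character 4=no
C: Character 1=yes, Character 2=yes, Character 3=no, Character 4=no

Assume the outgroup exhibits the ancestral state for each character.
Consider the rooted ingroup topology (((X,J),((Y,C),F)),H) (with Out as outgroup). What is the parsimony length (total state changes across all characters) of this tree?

8

Map each character onto (((X,J),((Y,C),F)),H) (rooted by Out) and count the minimum state changes it requires (Fitch parsimony):
Character 1: 2; Character 2: 2; Character 3: 2; Character 4: 2.
Total tree length = 8.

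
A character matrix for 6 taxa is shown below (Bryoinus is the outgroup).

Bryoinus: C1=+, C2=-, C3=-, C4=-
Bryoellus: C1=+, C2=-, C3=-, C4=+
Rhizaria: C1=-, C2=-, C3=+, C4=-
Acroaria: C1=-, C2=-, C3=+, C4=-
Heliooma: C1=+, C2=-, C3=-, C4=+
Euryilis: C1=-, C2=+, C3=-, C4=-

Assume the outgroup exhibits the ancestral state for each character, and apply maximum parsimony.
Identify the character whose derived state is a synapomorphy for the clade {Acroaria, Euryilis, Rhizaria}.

C1

Character polarity is set by the outgroup: the derived state is whichever differs from the outgroup's state, so for C1 the derived state is '-', and for the remaining characters it is '+'.
C1 (derived state '-') is shared by Acroaria, Euryilis, and Rhizaria — a synapomorphy uniting that clade.
C2 (derived state '+') is unique to Euryilis (autapomorphy; uninformative for grouping).
Only Acroaria and Rhizaria show the derived state '+' for C3, supporting them as a clade.
C4 (derived state '+') is shared by Bryoellus and Heliooma — a synapomorphy uniting that clade.
Most parsimonious ingroup topology: ((Bryoellus,Heliooma),((Rhizaria,Acroaria),Euryilis)).
The clade {Acroaria, Euryilis, Rhizaria} is supported by C1: its derived state '-' occurs in exactly those taxa and in no other taxon (including the outgroup).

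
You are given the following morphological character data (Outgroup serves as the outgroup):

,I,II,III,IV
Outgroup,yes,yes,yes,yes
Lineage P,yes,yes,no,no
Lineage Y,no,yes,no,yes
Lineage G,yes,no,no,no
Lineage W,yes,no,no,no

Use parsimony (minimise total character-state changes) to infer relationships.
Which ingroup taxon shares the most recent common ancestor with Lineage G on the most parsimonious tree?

Lineage W

The outgroup has state 'yes' for every character, so 'no' is the derived state throughout.
I (derived state 'no') is unique to Lineage Y (autapomorphy; uninformative for grouping).
Only Lineage G and Lineage W show the derived state 'no' for II, supporting them as a clade.
III (derived state 'no') is shared by all ingroup taxa — unites the whole ingroup.
IV (derived state 'no') is shared by Lineage G, Lineage P, and Lineage W — a synapomorphy uniting that clade.
Most parsimonious ingroup topology: ((Lineage P,(Lineage G,Lineage W)),Lineage Y).
Lineage G and Lineage W form a cherry on this tree, so they are sister taxa.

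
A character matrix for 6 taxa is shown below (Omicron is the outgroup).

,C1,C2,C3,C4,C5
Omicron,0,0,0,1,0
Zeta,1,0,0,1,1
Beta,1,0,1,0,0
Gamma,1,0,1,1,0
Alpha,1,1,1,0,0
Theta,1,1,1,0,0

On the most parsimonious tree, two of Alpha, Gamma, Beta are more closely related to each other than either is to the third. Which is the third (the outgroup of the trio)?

Gamma

Character polarity is set by the outgroup: the derived state is whichever differs from the outgroup's state, so for C4 the derived state is '0', and for the remaining characters it is '1'.
C1 (derived state '1') is shared by all ingroup taxa — unites the whole ingroup.
C2: derived state '1' in Alpha and Theta only — synapomorphy for {Alpha, Theta}.
C3 (derived state '1') is shared by Alpha, Beta, Gamma, and Theta — a synapomorphy uniting that clade.
C4: derived state '0' in Alpha, Beta, and Theta only — synapomorphy for {Alpha, Beta, Theta}.
C5: derived state '1' in Zeta only — an autapomorphy, so it tells us nothing about relationships among taxa.
Most parsimonious ingroup topology: (Zeta,((Beta,(Alpha,Theta)),Gamma)).
Beta and Alpha share a more recent common ancestor with each other than either does with Gamma, so Gamma is the least closely related of the three.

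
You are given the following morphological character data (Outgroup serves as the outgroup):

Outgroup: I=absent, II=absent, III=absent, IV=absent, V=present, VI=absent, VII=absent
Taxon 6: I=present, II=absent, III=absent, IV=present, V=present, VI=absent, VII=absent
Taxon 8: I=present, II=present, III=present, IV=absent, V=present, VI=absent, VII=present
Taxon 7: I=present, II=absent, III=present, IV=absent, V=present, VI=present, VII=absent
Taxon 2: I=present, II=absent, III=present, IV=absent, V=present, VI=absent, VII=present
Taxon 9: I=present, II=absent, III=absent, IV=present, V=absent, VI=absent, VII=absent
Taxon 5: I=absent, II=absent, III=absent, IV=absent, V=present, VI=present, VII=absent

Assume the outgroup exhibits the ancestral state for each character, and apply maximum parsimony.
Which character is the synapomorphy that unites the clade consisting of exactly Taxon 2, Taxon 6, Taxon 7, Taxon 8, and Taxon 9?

I

Character polarity is set by the outgroup: the derived state is whichever differs from the outgroup's state, so for V the derived state is 'absent', and for the remaining characters it is 'present'.
Only Taxon 2, Taxon 6, Taxon 7, Taxon 8, and Taxon 9 show the derived state 'present' for I, supporting them as a clade.
II: derived state 'present' in Taxon 8 only — an autapomorphy, so it tells us nothing about relationships among taxa.
Only Taxon 2, Taxon 7, and Taxon 8 show the derived state 'present' for III, supporting them as a clade.
Only Taxon 6 and Taxon 9 show the derived state 'present' for IV, supporting them as a clade.
V (derived state 'absent') is unique to Taxon 9 (autapomorphy; uninformative for grouping).
VI groups Taxon 5 and Taxon 7, which is incompatible with the clades supported by the remaining characters; treating it as convergent (homoplasy) costs fewer steps than any alternative tree.
VII: derived state 'present' in Taxon 2 and Taxon 8 only — synapomorphy for {Taxon 2, Taxon 8}.
Most parsimonious ingroup topology: (((Taxon 6,Taxon 9),((Taxon 8,Taxon 2),Taxon 7)),Taxon 5).
The clade {Taxon 2, Taxon 6, Taxon 7, Taxon 8, Taxon 9} is supported by I: its derived state 'present' occurs in exactly those taxa and in no other taxon (including the outgroup).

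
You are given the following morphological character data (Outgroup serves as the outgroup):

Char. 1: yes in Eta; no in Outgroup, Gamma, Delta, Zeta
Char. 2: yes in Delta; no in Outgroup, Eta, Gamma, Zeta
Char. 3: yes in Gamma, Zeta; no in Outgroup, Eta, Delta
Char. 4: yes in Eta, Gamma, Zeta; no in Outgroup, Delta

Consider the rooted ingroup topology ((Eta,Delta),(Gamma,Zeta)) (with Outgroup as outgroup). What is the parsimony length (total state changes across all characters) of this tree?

Map each character onto ((Eta,Delta),(Gamma,Zeta)) (rooted by Outgroup) and count the minimum state changes it requires (Fitch parsimony):
Char. 1: 1; Char. 2: 1; Char. 3: 1; Char. 4: 2.
Total tree length = 5.

5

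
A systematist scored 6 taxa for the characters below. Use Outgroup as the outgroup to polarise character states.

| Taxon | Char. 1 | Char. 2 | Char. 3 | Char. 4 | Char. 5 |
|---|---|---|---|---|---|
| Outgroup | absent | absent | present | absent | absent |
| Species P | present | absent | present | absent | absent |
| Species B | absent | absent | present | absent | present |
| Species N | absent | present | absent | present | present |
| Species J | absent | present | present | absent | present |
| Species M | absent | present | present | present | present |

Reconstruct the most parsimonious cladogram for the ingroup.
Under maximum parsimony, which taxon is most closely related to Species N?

Character polarity is set by the outgroup: the derived state is whichever differs from the outgroup's state, so for Char. 3 the derived state is 'absent', and for the remaining characters it is 'present'.
Char. 1: derived state 'present' in Species P only — an autapomorphy, so it tells us nothing about relationships among taxa.
Char. 2 (derived state 'present') is shared by Species J, Species M, and Species N — a synapomorphy uniting that clade.
Char. 3 (derived state 'absent') is unique to Species N (autapomorphy; uninformative for grouping).
Only Species M and Species N show the derived state 'present' for Char. 4, supporting them as a clade.
Only Species B, Species J, Species M, and Species N show the derived state 'present' for Char. 5, supporting them as a clade.
Most parsimonious ingroup topology: (Species P,(Species B,((Species N,Species M),Species J))).
Species N and Species M form a cherry on this tree, so they are sister taxa.

Species M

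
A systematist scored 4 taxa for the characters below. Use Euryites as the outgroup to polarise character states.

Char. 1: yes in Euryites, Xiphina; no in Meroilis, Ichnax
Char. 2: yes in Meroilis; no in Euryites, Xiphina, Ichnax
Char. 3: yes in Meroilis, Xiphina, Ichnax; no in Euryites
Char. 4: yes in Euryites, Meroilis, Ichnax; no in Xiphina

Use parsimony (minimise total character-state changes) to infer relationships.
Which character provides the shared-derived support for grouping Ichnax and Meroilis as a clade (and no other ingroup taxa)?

Character polarity is set by the outgroup: the derived state is whichever differs from the outgroup's state, so for Char. 1, Char. 4 the derived state is 'no', and for the remaining characters it is 'yes'.
Only Ichnax and Meroilis show the derived state 'no' for Char. 1, supporting them as a clade.
Char. 2: derived state 'yes' in Meroilis only — an autapomorphy, so it tells us nothing about relationships among taxa.
Char. 3 (derived state 'yes') is shared by all ingroup taxa — unites the whole ingroup.
Char. 4 (derived state 'no') is unique to Xiphina (autapomorphy; uninformative for grouping).
Most parsimonious ingroup topology: ((Meroilis,Ichnax),Xiphina).
The clade {Ichnax, Meroilis} is supported by Char. 1: its derived state 'no' occurs in exactly those taxa and in no other taxon (including the outgroup).

Char. 1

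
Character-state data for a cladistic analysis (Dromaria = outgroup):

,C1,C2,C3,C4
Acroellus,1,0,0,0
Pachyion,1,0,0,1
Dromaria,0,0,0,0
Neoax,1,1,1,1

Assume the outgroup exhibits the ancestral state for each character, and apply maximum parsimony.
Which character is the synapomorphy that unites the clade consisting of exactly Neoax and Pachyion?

C4

The outgroup has state '0' for every character, so '1' is the derived state throughout.
C1 (derived state '1') is shared by all ingroup taxa — unites the whole ingroup.
C2: derived state '1' in Neoax only — an autapomorphy, so it tells us nothing about relationships among taxa.
C3 (derived state '1') is unique to Neoax (autapomorphy; uninformative for grouping).
C4: derived state '1' in Neoax and Pachyion only — synapomorphy for {Neoax, Pachyion}.
Most parsimonious ingroup topology: (Acroellus,(Neoax,Pachyion)).
The clade {Neoax, Pachyion} is supported by C4: its derived state '1' occurs in exactly those taxa and in no other taxon (including the outgroup).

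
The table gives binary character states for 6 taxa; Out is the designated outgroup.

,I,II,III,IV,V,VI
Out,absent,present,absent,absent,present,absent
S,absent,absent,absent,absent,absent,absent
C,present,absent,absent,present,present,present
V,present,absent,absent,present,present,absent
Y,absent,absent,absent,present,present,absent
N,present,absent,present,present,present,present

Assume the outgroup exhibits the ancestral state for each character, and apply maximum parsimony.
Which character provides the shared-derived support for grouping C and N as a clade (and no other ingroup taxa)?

Character polarity is set by the outgroup: the derived state is whichever differs from the outgroup's state, so for II, V the derived state is 'absent', and for the remaining characters it is 'present'.
Only C, N, and V show the derived state 'present' for I, supporting them as a clade.
II (derived state 'absent') is shared by all ingroup taxa — unites the whole ingroup.
III (derived state 'present') is unique to N (autapomorphy; uninformative for grouping).
Only C, N, V, and Y show the derived state 'present' for IV, supporting them as a clade.
V (derived state 'absent') is unique to S (autapomorphy; uninformative for grouping).
VI: derived state 'present' in C and N only — synapomorphy for {C, N}.
Most parsimonious ingroup topology: (S,(((C,N),V),Y)).
The clade {C, N} is supported by VI: its derived state 'present' occurs in exactly those taxa and in no other taxon (including the outgroup).

VI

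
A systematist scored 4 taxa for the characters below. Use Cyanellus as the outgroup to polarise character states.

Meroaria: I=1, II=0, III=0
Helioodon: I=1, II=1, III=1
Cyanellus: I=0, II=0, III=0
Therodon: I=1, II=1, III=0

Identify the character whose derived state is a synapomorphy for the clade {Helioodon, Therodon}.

II

The outgroup has state '0' for every character, so '1' is the derived state throughout.
All ingroup taxa share the derived state '1' for I; it defines the ingroup but does not resolve relationships within it.
II: derived state '1' in Helioodon and Therodon only — synapomorphy for {Helioodon, Therodon}.
III: derived state '1' in Helioodon only — an autapomorphy, so it tells us nothing about relationships among taxa.
Most parsimonious ingroup topology: ((Helioodon,Therodon),Meroaria).
The clade {Helioodon, Therodon} is supported by II: its derived state '1' occurs in exactly those taxa and in no other taxon (including the outgroup).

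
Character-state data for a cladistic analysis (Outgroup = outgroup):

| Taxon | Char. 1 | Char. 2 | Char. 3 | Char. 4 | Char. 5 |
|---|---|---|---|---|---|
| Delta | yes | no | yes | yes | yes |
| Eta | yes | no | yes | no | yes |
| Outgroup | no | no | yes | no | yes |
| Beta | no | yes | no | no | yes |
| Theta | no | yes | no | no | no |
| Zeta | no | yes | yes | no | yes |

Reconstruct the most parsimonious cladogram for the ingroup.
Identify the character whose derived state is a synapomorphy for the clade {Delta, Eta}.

Character polarity is set by the outgroup: the derived state is whichever differs from the outgroup's state, so for Char. 3, Char. 5 the derived state is 'no', and for the remaining characters it is 'yes'.
Char. 1: derived state 'yes' in Delta and Eta only — synapomorphy for {Delta, Eta}.
Char. 2: derived state 'yes' in Beta, Theta, and Zeta only — synapomorphy for {Beta, Theta, Zeta}.
Char. 3: derived state 'no' in Beta and Theta only — synapomorphy for {Beta, Theta}.
Char. 4 (derived state 'yes') is unique to Delta (autapomorphy; uninformative for grouping).
Char. 5: derived state 'no' in Theta only — an autapomorphy, so it tells us nothing about relationships among taxa.
Most parsimonious ingroup topology: ((Zeta,(Beta,Theta)),(Delta,Eta)).
The clade {Delta, Eta} is supported by Char. 1: its derived state 'yes' occurs in exactly those taxa and in no other taxon (including the outgroup).

Char. 1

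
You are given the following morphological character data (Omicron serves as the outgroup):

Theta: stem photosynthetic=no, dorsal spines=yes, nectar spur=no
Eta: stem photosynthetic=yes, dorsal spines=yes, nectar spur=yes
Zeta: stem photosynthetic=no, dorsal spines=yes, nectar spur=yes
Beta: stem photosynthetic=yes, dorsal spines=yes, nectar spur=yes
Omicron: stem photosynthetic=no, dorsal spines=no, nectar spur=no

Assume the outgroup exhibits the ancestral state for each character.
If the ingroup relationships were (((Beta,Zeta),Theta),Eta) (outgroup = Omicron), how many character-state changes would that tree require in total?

Map each character onto (((Beta,Zeta),Theta),Eta) (rooted by Omicron) and count the minimum state changes it requires (Fitch parsimony):
stem photosynthetic: 2; dorsal spines: 1; nectar spur: 2.
Total tree length = 5.

5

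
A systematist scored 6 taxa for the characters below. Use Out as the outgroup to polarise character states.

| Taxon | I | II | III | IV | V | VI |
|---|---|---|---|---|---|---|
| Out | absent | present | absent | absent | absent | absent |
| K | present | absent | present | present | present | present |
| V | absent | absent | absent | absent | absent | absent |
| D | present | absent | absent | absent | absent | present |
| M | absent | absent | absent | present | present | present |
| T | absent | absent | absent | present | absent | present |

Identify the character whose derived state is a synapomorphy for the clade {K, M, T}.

IV

Character polarity is set by the outgroup: the derived state is whichever differs from the outgroup's state, so for II the derived state is 'absent', and for the remaining characters it is 'present'.
I (state 'present') occurs in D and K but conflicts with the nesting implied by the other characters — most parsimoniously interpreted as homoplasy.
All ingroup taxa share the derived state 'absent' for II; it defines the ingroup but does not resolve relationships within it.
III (derived state 'present') is unique to K (autapomorphy; uninformative for grouping).
Only K, M, and T show the derived state 'present' for IV, supporting them as a clade.
Only K and M show the derived state 'present' for V, supporting them as a clade.
Only D, K, M, and T show the derived state 'present' for VI, supporting them as a clade.
Most parsimonious ingroup topology: ((((K,M),T),D),V).
The clade {K, M, T} is supported by IV: its derived state 'present' occurs in exactly those taxa and in no other taxon (including the outgroup).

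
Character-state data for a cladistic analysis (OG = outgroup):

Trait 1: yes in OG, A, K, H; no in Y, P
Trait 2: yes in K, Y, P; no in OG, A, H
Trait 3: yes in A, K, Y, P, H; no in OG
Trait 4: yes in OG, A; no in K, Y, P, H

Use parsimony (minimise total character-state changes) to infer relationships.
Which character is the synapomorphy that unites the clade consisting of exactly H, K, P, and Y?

Character polarity is set by the outgroup: the derived state is whichever differs from the outgroup's state, so for Trait 1, Trait 4 the derived state is 'no', and for the remaining characters it is 'yes'.
Only P and Y show the derived state 'no' for Trait 1, supporting them as a clade.
Trait 2 (derived state 'yes') is shared by K, P, and Y — a synapomorphy uniting that clade.
Trait 3 (derived state 'yes') is shared by all ingroup taxa — unites the whole ingroup.
Trait 4: derived state 'no' in H, K, P, and Y only — synapomorphy for {H, K, P, Y}.
Most parsimonious ingroup topology: (A,((K,(Y,P)),H)).
The clade {H, K, P, Y} is supported by Trait 4: its derived state 'no' occurs in exactly those taxa and in no other taxon (including the outgroup).

Trait 4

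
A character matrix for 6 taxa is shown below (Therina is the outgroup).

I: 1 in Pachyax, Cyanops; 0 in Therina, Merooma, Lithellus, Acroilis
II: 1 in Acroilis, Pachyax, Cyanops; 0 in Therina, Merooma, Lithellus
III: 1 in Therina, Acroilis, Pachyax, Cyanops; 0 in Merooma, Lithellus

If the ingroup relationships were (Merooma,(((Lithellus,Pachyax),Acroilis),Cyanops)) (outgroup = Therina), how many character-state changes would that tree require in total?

Map each character onto (Merooma,(((Lithellus,Pachyax),Acroilis),Cyanops)) (rooted by Therina) and count the minimum state changes it requires (Fitch parsimony):
I: 2; II: 2; III: 2.
Total tree length = 6.

6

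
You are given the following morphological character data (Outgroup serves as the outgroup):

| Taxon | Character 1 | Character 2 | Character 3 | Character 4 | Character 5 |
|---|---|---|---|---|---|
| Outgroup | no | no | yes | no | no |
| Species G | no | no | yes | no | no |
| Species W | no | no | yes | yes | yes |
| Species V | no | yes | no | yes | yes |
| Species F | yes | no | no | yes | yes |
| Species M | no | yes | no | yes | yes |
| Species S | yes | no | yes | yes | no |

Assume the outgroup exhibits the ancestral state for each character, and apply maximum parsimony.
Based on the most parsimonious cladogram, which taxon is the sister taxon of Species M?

Character polarity is set by the outgroup: the derived state is whichever differs from the outgroup's state, so for Character 3 the derived state is 'no', and for the remaining characters it is 'yes'.
Character 1 groups Species F and Species S, which is incompatible with the clades supported by the remaining characters; treating it as convergent (homoplasy) costs fewer steps than any alternative tree.
Character 2 (derived state 'yes') is shared by Species M and Species V — a synapomorphy uniting that clade.
Only Species F, Species M, and Species V show the derived state 'no' for Character 3, supporting them as a clade.
Only Species F, Species M, Species S, Species V, and Species W show the derived state 'yes' for Character 4, supporting them as a clade.
Character 5 (derived state 'yes') is shared by Species F, Species M, Species V, and Species W — a synapomorphy uniting that clade.
Most parsimonious ingroup topology: (Species G,((Species W,((Species V,Species M),Species F)),Species S)).
Species M and Species V form a cherry on this tree, so they are sister taxa.

Species V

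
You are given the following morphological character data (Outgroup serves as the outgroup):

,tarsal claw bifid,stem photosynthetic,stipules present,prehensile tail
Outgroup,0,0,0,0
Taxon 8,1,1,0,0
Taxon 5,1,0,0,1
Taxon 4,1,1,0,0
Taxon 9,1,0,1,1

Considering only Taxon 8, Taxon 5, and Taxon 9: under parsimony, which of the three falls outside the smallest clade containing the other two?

Taxon 8

The outgroup has state '0' for every character, so '1' is the derived state throughout.
tarsal claw bifid (derived state '1') is shared by all ingroup taxa — unites the whole ingroup.
stem photosynthetic: derived state '1' in Taxon 4 and Taxon 8 only — synapomorphy for {Taxon 4, Taxon 8}.
stipules present: derived state '1' in Taxon 9 only — an autapomorphy, so it tells us nothing about relationships among taxa.
Only Taxon 5 and Taxon 9 show the derived state '1' for prehensile tail, supporting them as a clade.
Most parsimonious ingroup topology: ((Taxon 8,Taxon 4),(Taxon 5,Taxon 9)).
Taxon 5 and Taxon 9 share a more recent common ancestor with each other than either does with Taxon 8, so Taxon 8 is the least closely related of the three.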